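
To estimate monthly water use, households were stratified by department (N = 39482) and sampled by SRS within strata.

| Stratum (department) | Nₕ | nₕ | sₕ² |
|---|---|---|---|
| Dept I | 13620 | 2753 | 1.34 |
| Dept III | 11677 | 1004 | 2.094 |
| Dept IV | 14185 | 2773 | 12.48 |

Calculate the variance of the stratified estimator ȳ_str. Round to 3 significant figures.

Var(ȳ_str) = Σₕ Wₕ²(1 − fₕ)sₕ²/nₕ with Wₕ = Nₕ/N, N = 39482.
Dept I: Wₕ = 0.34496733; term = 0.34496733²·(1 − 0.20212922)·1.34/2753 = 4.6215438 × 10^-5.
Dept III: Wₕ = 0.29575503; term = 0.29575503²·(1 − 0.08598099)·2.094/1004 = 1.667487 × 10^-4.
Dept IV: Wₕ = 0.35927765; term = 0.35927765²·(1 − 0.19548819)·12.48/2773 = 4.6736645 × 10^-4.
Sum = 6.8033059 × 10^-4.

6.80 × 10^-4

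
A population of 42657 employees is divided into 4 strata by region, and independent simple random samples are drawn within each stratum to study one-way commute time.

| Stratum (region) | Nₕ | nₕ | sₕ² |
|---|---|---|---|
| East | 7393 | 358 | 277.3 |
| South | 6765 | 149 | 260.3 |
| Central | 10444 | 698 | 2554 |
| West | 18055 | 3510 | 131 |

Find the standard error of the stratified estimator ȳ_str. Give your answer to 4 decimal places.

0.5246

Var(ȳ_str) = Σₕ Wₕ²(1 − fₕ)sₕ²/nₕ with Wₕ = Nₕ/N, N = 42657.
East: Wₕ = 0.17331270; term = 0.17331270²·(1 − 0.04842419)·277.3/358 = 0.022139664.
South: Wₕ = 0.15859062; term = 0.15859062²·(1 − 0.02202513)·260.3/149 = 0.042970517.
Central: Wₕ = 0.24483672; term = 0.24483672²·(1 − 0.06683263)·2554/698 = 0.20468128.
West: Wₕ = 0.42325996; term = 0.42325996²·(1 − 0.19440598)·131/3510 = 0.0053863526.
Sum = 0.27517781.
SE = √(0.27517781) = 0.5246.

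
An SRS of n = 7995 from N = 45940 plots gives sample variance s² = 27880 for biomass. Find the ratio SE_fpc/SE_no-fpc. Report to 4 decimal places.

f = n/N = 7995/45940 = 0.17403135.
SE_no-fpc = √(s²/n) = 1.8673991; SE_fpc = √((1−f)s²/n) = 1.6971449.
Ratio = √(1−f) = 0.90882818.

0.9088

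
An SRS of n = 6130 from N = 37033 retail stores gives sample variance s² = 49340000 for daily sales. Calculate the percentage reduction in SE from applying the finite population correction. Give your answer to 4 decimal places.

8.6506

f = n/N = 6130/37033 = 0.16552804.
SE_no-fpc = √(s²/n) = 89.715883; SE_fpc = √((1−f)s²/n) = 81.954954.
Ratio = √(1−f) = 0.91349437. Reduction = 100·(1 − 0.91349437) = 8.6506%.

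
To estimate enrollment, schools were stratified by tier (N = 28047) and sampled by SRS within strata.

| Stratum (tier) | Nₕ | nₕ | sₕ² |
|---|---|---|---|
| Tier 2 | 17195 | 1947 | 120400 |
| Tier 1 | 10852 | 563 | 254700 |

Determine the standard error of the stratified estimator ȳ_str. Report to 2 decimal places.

9.21

Var(ȳ_str) = Σₕ Wₕ²(1 − fₕ)sₕ²/nₕ with Wₕ = Nₕ/N, N = 28047.
Tier 2: Wₕ = 0.61307805; term = 0.61307805²·(1 − 0.11323059)·120400/1947 = 20.611176.
Tier 1: Wₕ = 0.38692195; term = 0.38692195²·(1 − 0.05187984)·254700/563 = 64.21414.
Sum = 84.825316.
SE = √(84.825316) = 9.21.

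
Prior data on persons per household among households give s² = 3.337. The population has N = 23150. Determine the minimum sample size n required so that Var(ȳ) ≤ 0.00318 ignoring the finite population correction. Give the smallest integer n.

1050

Without fpc, n₀ = s²/D = 3.337/0.00318 = 1049.3711.
Rounding up, n = 1050.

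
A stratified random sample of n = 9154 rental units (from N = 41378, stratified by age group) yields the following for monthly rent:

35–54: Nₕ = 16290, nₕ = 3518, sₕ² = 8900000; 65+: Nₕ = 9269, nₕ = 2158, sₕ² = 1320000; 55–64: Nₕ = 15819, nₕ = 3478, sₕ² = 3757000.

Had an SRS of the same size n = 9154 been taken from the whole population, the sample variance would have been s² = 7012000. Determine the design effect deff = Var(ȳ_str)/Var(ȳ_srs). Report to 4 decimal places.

0.7613

Var(ȳ_str) = Σ Wₕ²(1−fₕ)sₕ²/nₕ with Wₕ = Nₕ/41378:
  35–54: (16290/41378)²·(1−3518/16290)·8900000/3518 = 307.42216
  65+: (9269/41378)²·(1−2158/9269)·1320000/2158 = 23.547622
  55–64: (15819/41378)²·(1−3478/15819)·3757000/3478 = 123.16917
  → Var(ȳ_str) = 454.13895.
Var(ȳ_srs) = (1 − 9154/41378)·7012000/9154 = 596.5419.
deff = 454.13895 / 596.5419 = 0.7613.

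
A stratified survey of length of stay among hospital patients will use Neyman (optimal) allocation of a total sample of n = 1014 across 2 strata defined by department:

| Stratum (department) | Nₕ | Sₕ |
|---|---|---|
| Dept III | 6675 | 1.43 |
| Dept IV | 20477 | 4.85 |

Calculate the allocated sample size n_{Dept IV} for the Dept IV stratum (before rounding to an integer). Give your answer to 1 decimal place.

925.1

Neyman allocation: nₕ = n·NₕSₕ / Σⱼ NⱼSⱼ.
Σ NⱼSⱼ = 6675·1.43 + 20477·4.85 = 108858.7.
n_{Dept IV} = 1014·20477·4.85 / 108858.7 = 925.1.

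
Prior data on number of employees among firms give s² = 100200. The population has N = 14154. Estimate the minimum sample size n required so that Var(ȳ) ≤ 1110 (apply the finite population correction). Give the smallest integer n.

90

Without fpc, n₀ = s²/D = 100200/1110 = 90.2703.
With fpc, (1 − n/N)·s²/n ≤ D requires n ≥ n₀/(1 + n₀/N) = 90.2703/(1 + 90.2703/14154) = 89.6982.
Rounding up, n = 90.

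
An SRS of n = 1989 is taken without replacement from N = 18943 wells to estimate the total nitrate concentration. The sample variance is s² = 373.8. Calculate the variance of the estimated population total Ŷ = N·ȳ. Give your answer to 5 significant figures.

6.0357 × 10^7

Var(Ŷ) = N²·Var(ȳ) = N²·(1 − n/N)·s²/n.
f = 1989/18943 = 0.10499921; Var(ȳ) = 0.89500079·373.8/1989 = 0.16820075.
Var(Ŷ) = 18943² · 0.16820075 = 6.0356694 × 10^7.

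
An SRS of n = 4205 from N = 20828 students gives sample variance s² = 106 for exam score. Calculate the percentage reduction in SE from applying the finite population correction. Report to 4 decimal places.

f = n/N = 4205/20828 = 0.20189168.
SE_no-fpc = √(s²/n) = 0.15877054; SE_fpc = √((1−f)s²/n) = 0.14184069.
Ratio = √(1−f) = 0.89336908. Reduction = 100·(1 − 0.89336908) = 10.6631%.

10.6631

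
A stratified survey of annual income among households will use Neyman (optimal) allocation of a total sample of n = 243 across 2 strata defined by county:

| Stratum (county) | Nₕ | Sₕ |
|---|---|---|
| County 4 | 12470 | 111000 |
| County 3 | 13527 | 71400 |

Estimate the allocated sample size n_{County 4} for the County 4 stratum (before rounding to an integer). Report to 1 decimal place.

Neyman allocation: nₕ = n·NₕSₕ / Σⱼ NⱼSⱼ.
Σ NⱼSⱼ = 12470·111000 + 13527·71400 = 2.3499978 × 10^9.
n_{County 4} = 243·12470·111000 / (2.3499978 × 10^9) = 143.1.

143.1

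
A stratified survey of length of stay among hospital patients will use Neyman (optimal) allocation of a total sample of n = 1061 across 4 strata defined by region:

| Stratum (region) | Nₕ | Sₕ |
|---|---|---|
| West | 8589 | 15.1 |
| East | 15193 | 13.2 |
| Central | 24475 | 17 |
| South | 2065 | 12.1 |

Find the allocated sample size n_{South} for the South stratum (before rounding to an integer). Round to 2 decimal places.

Neyman allocation: nₕ = n·NₕSₕ / Σⱼ NⱼSⱼ.
Σ NⱼSⱼ = 8589·15.1 + 15193·13.2 + 24475·17 + 2065·12.1 = 771303.
n_{South} = 1061·2065·12.1 / 771303 = 34.37.

34.37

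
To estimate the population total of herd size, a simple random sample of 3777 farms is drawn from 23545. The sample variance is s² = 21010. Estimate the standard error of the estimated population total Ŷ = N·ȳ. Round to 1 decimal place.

50882.7

Var(Ŷ) = N²·Var(ȳ) = N²·(1 − n/N)·s²/n.
f = 3777/23545 = 0.16041622; Var(ȳ) = 0.83958378·21010/3777 = 4.670282.
Var(Ŷ) = 23545² · 4.670282 = 2.5890503 × 10^9.
SE(Ŷ) = √(2.5890503 × 10^9) = 50882.7.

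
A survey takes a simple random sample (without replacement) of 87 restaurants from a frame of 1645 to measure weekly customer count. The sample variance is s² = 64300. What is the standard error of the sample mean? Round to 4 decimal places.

26.4574

Under SRS without replacement, Var(ȳ) = (1 − f)·s²/n with f = n/N = 87/1645 = 0.05288754.
Var(ȳ) = (1 − 0.05288754)·64300/87 = 0.94711246·739.08046 = 699.99231.
SE(ȳ) = √(699.99231) = 26.4574.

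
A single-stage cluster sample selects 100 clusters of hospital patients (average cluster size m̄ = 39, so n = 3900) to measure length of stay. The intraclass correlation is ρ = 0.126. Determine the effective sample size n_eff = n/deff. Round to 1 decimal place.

673.8

deff = 1 + (39 − 1)·0.126 = 1 + 4.788 = 5.788.
n_eff = 3900 / 5.788 = 673.8.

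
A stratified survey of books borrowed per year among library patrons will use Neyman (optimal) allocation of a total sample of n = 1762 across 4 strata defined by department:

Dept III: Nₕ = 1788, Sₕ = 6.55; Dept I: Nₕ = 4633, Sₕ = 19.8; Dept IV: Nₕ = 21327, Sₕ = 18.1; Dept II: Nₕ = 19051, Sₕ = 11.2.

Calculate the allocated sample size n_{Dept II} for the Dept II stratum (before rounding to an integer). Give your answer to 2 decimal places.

534.92

Neyman allocation: nₕ = n·NₕSₕ / Σⱼ NⱼSⱼ.
Σ NⱼSⱼ = 1788·6.55 + 4633·19.8 + 21327·18.1 + 19051·11.2 = 702834.7.
n_{Dept II} = 1762·19051·11.2 / 702834.7 = 534.92.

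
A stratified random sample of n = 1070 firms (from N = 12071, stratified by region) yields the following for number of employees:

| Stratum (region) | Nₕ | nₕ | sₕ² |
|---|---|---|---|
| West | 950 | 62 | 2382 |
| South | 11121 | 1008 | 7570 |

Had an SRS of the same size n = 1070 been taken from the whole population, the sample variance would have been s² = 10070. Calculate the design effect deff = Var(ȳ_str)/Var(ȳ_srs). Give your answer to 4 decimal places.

Var(ȳ_str) = Σ Wₕ²(1−fₕ)sₕ²/nₕ with Wₕ = Nₕ/12071:
  West: (950/12071)²·(1−62/950)·2382/62 = 0.22243347
  South: (11121/12071)²·(1−1008/11121)·7570/1008 = 5.7965915
  → Var(ȳ_str) = 6.019025.
Var(ȳ_srs) = (1 − 1070/12071)·10070/1070 = 8.5769842.
deff = 6.019025 / 8.5769842 = 0.7018.

0.7018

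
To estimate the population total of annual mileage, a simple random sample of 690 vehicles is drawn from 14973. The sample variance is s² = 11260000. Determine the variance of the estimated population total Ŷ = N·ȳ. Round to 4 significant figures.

3.490 × 10^12

Var(Ŷ) = N²·Var(ȳ) = N²·(1 − n/N)·s²/n.
f = 690/14973 = 0.04608295; Var(ȳ) = 0.95391705·11260000/690 = 15566.82.
Var(Ŷ) = 14973² · 15566.82 = 3.4899367 × 10^12.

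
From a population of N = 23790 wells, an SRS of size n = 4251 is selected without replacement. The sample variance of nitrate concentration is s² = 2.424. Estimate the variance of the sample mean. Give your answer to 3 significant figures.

Under SRS without replacement, Var(ȳ) = (1 − f)·s²/n with f = n/N = 4251/23790 = 0.17868852.
Var(ȳ) = (1 − 0.17868852)·2.424/4251 = 0.82131148·5.7021877 × 10^-4 = 4.6832722 × 10^-4.

4.68 × 10^-4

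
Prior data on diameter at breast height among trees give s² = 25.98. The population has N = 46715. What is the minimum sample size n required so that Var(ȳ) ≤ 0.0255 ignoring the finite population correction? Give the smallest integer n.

Without fpc, n₀ = s²/D = 25.98/0.0255 = 1018.8235.
Rounding up, n = 1019.

1019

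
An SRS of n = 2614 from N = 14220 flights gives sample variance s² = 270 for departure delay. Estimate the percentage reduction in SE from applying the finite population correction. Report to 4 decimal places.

f = n/N = 2614/14220 = 0.18382560.
SE_no-fpc = √(s²/n) = 0.32138758; SE_fpc = √((1−f)s²/n) = 0.29034916.
Ratio = √(1−f) = 0.90342371. Reduction = 100·(1 − 0.90342371) = 9.6576%.

9.6576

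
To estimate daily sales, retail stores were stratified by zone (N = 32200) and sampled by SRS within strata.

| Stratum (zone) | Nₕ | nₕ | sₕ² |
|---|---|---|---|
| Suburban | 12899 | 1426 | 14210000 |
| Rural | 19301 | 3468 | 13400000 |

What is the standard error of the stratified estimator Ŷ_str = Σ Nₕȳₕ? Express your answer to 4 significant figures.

Var(Ŷ_str) = Σₕ Nₕ²(1 − fₕ)sₕ²/nₕ.
Suburban: 12899²·(1 − 1426/12899)·14210000/1426 = 1.4747133 × 10^12.
Rural: 19301²·(1 − 3468/19301)·13400000/3468 = 1.1807793 × 10^12.
Sum = 2.6554926 × 10^12.
SE = √(2.6554926 × 10^12) = 1.630 × 10^6.

1.630 × 10^6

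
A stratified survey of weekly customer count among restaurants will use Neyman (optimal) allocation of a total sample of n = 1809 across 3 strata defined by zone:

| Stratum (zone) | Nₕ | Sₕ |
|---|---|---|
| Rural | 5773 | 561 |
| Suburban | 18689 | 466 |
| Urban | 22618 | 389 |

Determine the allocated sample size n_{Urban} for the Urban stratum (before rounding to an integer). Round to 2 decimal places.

767.19

Neyman allocation: nₕ = n·NₕSₕ / Σⱼ NⱼSⱼ.
Σ NⱼSⱼ = 5773·561 + 18689·466 + 22618·389 = 2.0746129 × 10^7.
n_{Urban} = 1809·22618·389 / (2.0746129 × 10^7) = 767.19.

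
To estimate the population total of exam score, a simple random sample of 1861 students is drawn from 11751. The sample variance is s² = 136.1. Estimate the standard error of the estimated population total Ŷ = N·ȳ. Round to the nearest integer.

2915

Var(Ŷ) = N²·Var(ȳ) = N²·(1 − n/N)·s²/n.
f = 1861/11751 = 0.15836950; Var(ȳ) = 0.84163050·136.1/1861 = 0.061550731.
Var(Ŷ) = 11751² · 0.061550731 = 8.4992943 × 10^6.
SE(Ŷ) = √(8.4992943 × 10^6) = 2915.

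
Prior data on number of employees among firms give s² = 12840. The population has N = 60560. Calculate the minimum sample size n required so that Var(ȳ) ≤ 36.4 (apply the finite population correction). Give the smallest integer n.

351

Without fpc, n₀ = s²/D = 12840/36.4 = 352.7473.
With fpc, (1 − n/N)·s²/n ≤ D requires n ≥ n₀/(1 + n₀/N) = 352.7473/(1 + 352.7473/60560) = 350.7045.
Rounding up, n = 351.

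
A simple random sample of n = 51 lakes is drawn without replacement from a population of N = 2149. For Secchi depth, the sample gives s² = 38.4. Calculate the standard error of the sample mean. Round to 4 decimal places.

0.8574

Under SRS without replacement, Var(ȳ) = (1 − f)·s²/n with f = n/N = 51/2149 = 0.02373197.
Var(ȳ) = (1 − 0.02373197)·38.4/51 = 0.97626803·0.75294118 = 0.7350724.
SE(ȳ) = √(0.7350724) = 0.8574.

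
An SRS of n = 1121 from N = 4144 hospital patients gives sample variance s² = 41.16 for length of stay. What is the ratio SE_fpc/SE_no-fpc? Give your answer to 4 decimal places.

0.8541

f = n/N = 1121/4144 = 0.27051158.
SE_no-fpc = √(s²/n) = 0.19161737; SE_fpc = √((1−f)s²/n) = 0.16366058.
Ratio = √(1−f) = 0.85410094.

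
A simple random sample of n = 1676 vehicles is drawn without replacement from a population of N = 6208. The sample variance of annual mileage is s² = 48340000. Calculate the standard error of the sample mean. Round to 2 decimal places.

Under SRS without replacement, Var(ȳ) = (1 − f)·s²/n with f = n/N = 1676/6208 = 0.26997423.
Var(ȳ) = (1 − 0.26997423)·48340000/1676 = 0.73002577·28842.482 = 21055.755.
SE(ȳ) = √(21055.755) = 145.11.

145.11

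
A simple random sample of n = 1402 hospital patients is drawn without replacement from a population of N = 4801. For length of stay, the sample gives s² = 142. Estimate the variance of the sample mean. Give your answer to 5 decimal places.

Under SRS without replacement, Var(ȳ) = (1 − f)·s²/n with f = n/N = 1402/4801 = 0.29202250.
Var(ȳ) = (1 − 0.29202250)·142/1402 = 0.70797750·0.10128388 = 0.071706709.

0.07171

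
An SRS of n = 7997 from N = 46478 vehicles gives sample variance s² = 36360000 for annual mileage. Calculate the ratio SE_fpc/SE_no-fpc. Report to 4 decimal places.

0.9099

f = n/N = 7997/46478 = 0.17205990.
SE_no-fpc = √(s²/n) = 67.429259; SE_fpc = √((1−f)s²/n) = 61.354702.
Ratio = √(1−f) = 0.90991214.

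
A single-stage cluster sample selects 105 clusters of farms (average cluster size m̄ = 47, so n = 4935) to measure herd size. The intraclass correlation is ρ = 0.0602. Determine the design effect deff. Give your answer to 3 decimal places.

deff = 1 + (47 − 1)·0.0602 = 1 + 2.7692 = 3.7692.

3.769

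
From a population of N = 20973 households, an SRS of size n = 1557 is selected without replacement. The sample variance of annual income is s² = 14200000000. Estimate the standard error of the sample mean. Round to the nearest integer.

2906

Under SRS without replacement, Var(ȳ) = (1 − f)·s²/n with f = n/N = 1557/20973 = 0.07423831.
Var(ȳ) = (1 − 0.07423831)·14200000000/1557 = 0.92576169·9.1201028 × 10^6 = 8.4430418 × 10^6.
SE(ȳ) = √(8.4430418 × 10^6) = 2906.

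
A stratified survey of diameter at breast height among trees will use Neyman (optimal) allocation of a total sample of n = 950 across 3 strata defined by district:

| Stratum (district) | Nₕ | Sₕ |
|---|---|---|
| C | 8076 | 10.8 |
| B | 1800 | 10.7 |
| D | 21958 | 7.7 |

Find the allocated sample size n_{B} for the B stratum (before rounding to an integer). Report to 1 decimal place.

Neyman allocation: nₕ = n·NₕSₕ / Σⱼ NⱼSⱼ.
Σ NⱼSⱼ = 8076·10.8 + 1800·10.7 + 21958·7.7 = 275557.4.
n_{B} = 950·1800·10.7 / 275557.4 = 66.4.

66.4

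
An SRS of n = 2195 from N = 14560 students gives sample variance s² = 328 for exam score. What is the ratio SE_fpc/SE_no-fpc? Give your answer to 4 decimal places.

f = n/N = 2195/14560 = 0.15075549.
SE_no-fpc = √(s²/n) = 0.38656245; SE_fpc = √((1−f)s²/n) = 0.35623455.
Ratio = √(1−f) = 0.92154463.

0.9215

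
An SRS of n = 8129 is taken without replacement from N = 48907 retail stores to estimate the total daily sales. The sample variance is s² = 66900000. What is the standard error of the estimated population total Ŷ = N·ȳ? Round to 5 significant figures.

4.0513 × 10^6

Var(Ŷ) = N²·Var(ȳ) = N²·(1 − n/N)·s²/n.
f = 8129/48907 = 0.16621343; Var(ȳ) = 0.83378657·66900000/8129 = 6861.8922.
Var(Ŷ) = 48907² · 6861.8922 = 1.6412923 × 10^13.
SE(Ŷ) = √(1.6412923 × 10^13) = 4.0513 × 10^6.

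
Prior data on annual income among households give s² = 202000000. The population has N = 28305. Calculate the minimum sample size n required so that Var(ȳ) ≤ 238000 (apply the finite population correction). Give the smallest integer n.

825

Without fpc, n₀ = s²/D = 202000000/238000 = 848.7395.
With fpc, (1 − n/N)·s²/n ≤ D requires n ≥ n₀/(1 + n₀/N) = 848.7395/(1 + 848.7395/28305) = 824.0305.
Rounding up, n = 825.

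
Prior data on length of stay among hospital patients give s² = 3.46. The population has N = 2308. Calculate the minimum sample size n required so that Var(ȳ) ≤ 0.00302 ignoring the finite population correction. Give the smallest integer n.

1146

Without fpc, n₀ = s²/D = 3.46/0.00302 = 1145.6954.
Rounding up, n = 1146.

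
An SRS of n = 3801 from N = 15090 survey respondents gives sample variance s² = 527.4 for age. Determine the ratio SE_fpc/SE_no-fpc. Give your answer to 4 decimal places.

f = n/N = 3801/15090 = 0.25188867.
SE_no-fpc = √(s²/n) = 0.37249558; SE_fpc = √((1−f)s²/n) = 0.3221842.
Ratio = √(1−f) = 0.86493429.

0.8649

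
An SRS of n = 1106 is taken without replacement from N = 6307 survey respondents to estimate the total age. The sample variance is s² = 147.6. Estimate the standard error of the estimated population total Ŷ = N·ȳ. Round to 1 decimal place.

Var(Ŷ) = N²·Var(ȳ) = N²·(1 − n/N)·s²/n.
f = 1106/6307 = 0.17536071; Var(ȳ) = 0.82463929·147.6/1106 = 0.11005132.
Var(Ŷ) = 6307² · 0.11005132 = 4.3776488 × 10^6.
SE(Ŷ) = √(4.3776488 × 10^6) = 2092.3.

2092.3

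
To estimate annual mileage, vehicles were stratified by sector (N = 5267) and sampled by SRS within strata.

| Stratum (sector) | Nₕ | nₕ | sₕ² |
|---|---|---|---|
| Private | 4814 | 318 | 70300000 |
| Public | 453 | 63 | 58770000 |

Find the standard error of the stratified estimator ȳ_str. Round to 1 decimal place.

Var(ȳ_str) = Σₕ Wₕ²(1 − fₕ)sₕ²/nₕ with Wₕ = Nₕ/N, N = 5267.
Private: Wₕ = 0.91399279; term = 0.91399279²·(1 − 0.06605733)·70300000/318 = 172478.1.
Public: Wₕ = 0.08600721; term = 0.08600721²·(1 − 0.13907285)·58770000/63 = 5940.8873.
Sum = 178418.99.
SE = √(178418.99) = 422.4.

422.4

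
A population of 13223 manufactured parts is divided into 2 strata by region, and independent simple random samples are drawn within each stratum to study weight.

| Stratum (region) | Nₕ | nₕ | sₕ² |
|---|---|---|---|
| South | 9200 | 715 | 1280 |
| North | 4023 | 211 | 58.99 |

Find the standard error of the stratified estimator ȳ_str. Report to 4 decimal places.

Var(ȳ_str) = Σₕ Wₕ²(1 − fₕ)sₕ²/nₕ with Wₕ = Nₕ/N, N = 13223.
South: Wₕ = 0.69575739; term = 0.69575739²·(1 − 0.07771739)·1280/715 = 0.79925177.
North: Wₕ = 0.30424261; term = 0.30424261²·(1 − 0.05244842)·58.99/211 = 0.024521039.
Sum = 0.82377281.
SE = √(0.82377281) = 0.9076.

0.9076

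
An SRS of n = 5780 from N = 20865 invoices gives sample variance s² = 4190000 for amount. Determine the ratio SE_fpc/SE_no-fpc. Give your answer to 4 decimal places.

f = n/N = 5780/20865 = 0.27701893.
SE_no-fpc = √(s²/n) = 26.924218; SE_fpc = √((1−f)s²/n) = 22.893203.
Ratio = √(1−f) = 0.85028293.

0.8503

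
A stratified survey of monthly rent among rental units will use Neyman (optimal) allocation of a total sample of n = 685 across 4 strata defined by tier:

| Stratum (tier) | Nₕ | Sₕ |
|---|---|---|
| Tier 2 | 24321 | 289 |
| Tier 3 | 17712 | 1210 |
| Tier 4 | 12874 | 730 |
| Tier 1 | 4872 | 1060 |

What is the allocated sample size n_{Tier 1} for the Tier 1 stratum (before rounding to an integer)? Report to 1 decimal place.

82.2

Neyman allocation: nₕ = n·NₕSₕ / Σⱼ NⱼSⱼ.
Σ NⱼSⱼ = 24321·289 + 17712·1210 + 12874·730 + 4872·1060 = 4.3022629 × 10^7.
n_{Tier 1} = 685·4872·1060 / (4.3022629 × 10^7) = 82.2.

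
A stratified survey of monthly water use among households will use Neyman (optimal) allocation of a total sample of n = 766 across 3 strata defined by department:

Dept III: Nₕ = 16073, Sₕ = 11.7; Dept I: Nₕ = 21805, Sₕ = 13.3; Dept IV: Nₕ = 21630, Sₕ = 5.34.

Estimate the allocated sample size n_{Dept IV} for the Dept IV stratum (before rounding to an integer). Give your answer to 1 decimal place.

Neyman allocation: nₕ = n·NₕSₕ / Σⱼ NⱼSⱼ.
Σ NⱼSⱼ = 16073·11.7 + 21805·13.3 + 21630·5.34 = 593564.8.
n_{Dept IV} = 766·21630·5.34 / 593564.8 = 149.1.

149.1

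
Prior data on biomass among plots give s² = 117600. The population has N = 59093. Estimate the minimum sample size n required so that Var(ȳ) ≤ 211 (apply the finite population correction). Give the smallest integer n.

553

Without fpc, n₀ = s²/D = 117600/211 = 557.3460.
With fpc, (1 − n/N)·s²/n ≤ D requires n ≥ n₀/(1 + n₀/N) = 557.3460/(1 + 557.3460/59093) = 552.1384.
Rounding up, n = 553.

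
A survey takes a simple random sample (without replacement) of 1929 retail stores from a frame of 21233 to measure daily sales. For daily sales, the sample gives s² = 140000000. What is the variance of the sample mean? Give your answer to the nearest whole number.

Under SRS without replacement, Var(ȳ) = (1 − f)·s²/n with f = n/N = 1929/21233 = 0.09084915.
Var(ȳ) = (1 − 0.09084915)·140000000/1929 = 0.90915085·72576.464 = 65982.954.

65983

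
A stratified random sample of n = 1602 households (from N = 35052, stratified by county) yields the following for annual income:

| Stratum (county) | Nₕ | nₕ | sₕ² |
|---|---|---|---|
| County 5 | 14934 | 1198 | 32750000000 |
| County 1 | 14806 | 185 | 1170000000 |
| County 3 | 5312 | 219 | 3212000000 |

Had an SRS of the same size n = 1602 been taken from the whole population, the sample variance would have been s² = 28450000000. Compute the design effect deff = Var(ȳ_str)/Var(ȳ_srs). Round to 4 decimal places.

0.3541

Var(ȳ_str) = Σ Wₕ²(1−fₕ)sₕ²/nₕ with Wₕ = Nₕ/35052:
  County 5: (14934/35052)²·(1−1198/14934)·32750000000/1198 = 4.5642068 × 10^6
  County 1: (14806/35052)²·(1−185/14806)·1170000000/185 = 1.1143031 × 10^6
  County 3: (5312/35052)²·(1−219/5312)·3212000000/219 = 322951.69
  → Var(ȳ_str) = 6.0014616 × 10^6.
Var(ȳ_srs) = (1 − 1602/35052)·28450000000/1602 = 1.69474 × 10^7.
deff = (6.0014616 × 10^6) / (1.69474 × 10^7) = 0.3541.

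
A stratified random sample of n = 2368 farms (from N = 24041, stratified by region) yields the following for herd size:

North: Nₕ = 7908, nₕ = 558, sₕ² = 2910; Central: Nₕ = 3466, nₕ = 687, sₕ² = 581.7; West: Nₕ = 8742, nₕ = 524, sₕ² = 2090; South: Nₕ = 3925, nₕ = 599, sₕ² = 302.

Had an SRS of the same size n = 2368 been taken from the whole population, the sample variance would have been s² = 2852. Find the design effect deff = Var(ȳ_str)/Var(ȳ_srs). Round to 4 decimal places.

0.9631

Var(ȳ_str) = Σ Wₕ²(1−fₕ)sₕ²/nₕ with Wₕ = Nₕ/24041:
  North: (7908/24041)²·(1−558/7908)·2910/558 = 0.5244544
  Central: (3466/24041)²·(1−687/3466)·581.7/687 = 0.014110889
  West: (8742/24041)²·(1−524/8742)·2090/524 = 0.49577758
  South: (3925/24041)²·(1−599/3925)·302/599 = 0.011387725
  → Var(ȳ_str) = 1.0457306.
Var(ȳ_srs) = (1 − 2368/24041)·2852/2368 = 1.0857612.
deff = 1.0457306 / 1.0857612 = 0.9631.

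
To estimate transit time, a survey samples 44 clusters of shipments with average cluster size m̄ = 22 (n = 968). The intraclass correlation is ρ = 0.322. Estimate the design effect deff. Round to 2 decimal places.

7.76

deff = 1 + (22 − 1)·0.322 = 1 + 6.762 = 7.762.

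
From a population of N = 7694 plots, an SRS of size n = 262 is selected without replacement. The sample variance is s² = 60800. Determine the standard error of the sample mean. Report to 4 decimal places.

14.9719

Under SRS without replacement, Var(ȳ) = (1 − f)·s²/n with f = n/N = 262/7694 = 0.03405251.
Var(ȳ) = (1 − 0.03405251)·60800/262 = 0.96594749·232.06107 = 224.15881.
SE(ȳ) = √(224.15881) = 14.9719.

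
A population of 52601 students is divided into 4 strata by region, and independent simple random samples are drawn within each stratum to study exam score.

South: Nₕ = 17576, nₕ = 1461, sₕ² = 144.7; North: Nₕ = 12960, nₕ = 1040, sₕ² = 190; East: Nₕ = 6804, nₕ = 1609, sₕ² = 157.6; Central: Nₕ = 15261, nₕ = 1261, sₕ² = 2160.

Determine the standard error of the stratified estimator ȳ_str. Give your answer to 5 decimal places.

0.39225

Var(ȳ_str) = Σₕ Wₕ²(1 − fₕ)sₕ²/nₕ with Wₕ = Nₕ/N, N = 52601.
South: Wₕ = 0.33413813; term = 0.33413813²·(1 − 0.08312472)·144.7/1461 = 0.010138663.
North: Wₕ = 0.24638315; term = 0.24638315²·(1 − 0.08024691)·190/1040 = 0.010200313.
East: Wₕ = 0.12935115; term = 0.12935115²·(1 − 0.23647854)·157.6/1609 = 0.0012513017.
Central: Wₕ = 0.29012756; term = 0.29012756²·(1 − 0.08262892)·2160/1261 = 0.1322701.
Sum = 0.15386038.
SE = √(0.15386038) = 0.39225.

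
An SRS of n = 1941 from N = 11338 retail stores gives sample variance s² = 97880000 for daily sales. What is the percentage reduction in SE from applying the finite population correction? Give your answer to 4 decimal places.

8.9612

f = n/N = 1941/11338 = 0.17119421.
SE_no-fpc = √(s²/n) = 224.56094; SE_fpc = √((1−f)s²/n) = 204.43752.
Ratio = √(1−f) = 0.91038771. Reduction = 100·(1 − 0.91038771) = 8.9612%.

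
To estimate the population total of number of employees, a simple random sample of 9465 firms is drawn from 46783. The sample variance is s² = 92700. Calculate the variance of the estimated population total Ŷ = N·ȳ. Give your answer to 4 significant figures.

Var(Ŷ) = N²·Var(ȳ) = N²·(1 − n/N)·s²/n.
f = 9465/46783 = 0.20231708; Var(ȳ) = 0.79768292·92700/9465 = 7.8124888.
Var(Ŷ) = 46783² · 7.8124888 = 1.7098796 × 10^10.

1.710 × 10^10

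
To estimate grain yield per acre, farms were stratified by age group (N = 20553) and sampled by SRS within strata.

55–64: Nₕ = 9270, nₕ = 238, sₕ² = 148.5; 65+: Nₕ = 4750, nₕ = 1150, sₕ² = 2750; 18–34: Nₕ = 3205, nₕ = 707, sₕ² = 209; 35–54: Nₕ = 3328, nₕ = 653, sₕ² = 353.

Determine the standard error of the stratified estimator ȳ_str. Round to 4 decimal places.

0.4873

Var(ȳ_str) = Σₕ Wₕ²(1 − fₕ)sₕ²/nₕ with Wₕ = Nₕ/N, N = 20553.
55–64: Wₕ = 0.45102905; term = 0.45102905²·(1 − 0.02567422)·148.5/238 = 0.12366953.
65+: Wₕ = 0.23110981; term = 0.23110981²·(1 − 0.24210526)·2750/1150 = 0.096801151.
18–34: Wₕ = 0.15593831; term = 0.15593831²·(1 − 0.22059282)·209/707 = 0.0056026939.
35–54: Wₕ = 0.16192283; term = 0.16192283²·(1 − 0.19621394)·353/653 = 0.011392478.
Sum = 0.23746585.
SE = √(0.23746585) = 0.4873.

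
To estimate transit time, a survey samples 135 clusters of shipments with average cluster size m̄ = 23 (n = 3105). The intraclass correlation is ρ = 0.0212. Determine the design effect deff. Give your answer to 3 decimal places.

deff = 1 + (23 − 1)·0.0212 = 1 + 0.4664 = 1.4664.

1.466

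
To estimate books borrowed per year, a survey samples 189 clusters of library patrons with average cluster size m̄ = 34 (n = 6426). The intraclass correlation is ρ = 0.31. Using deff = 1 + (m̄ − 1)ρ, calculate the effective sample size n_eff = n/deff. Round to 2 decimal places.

572.22

deff = 1 + (34 − 1)·0.31 = 1 + 10.23 = 11.23.
n_eff = 6426 / 11.23 = 572.22.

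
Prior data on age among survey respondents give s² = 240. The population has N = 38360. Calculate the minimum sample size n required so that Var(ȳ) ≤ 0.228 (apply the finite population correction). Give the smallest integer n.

1025

Without fpc, n₀ = s²/D = 240/0.228 = 1052.6316.
With fpc, (1 − n/N)·s²/n ≤ D requires n ≥ n₀/(1 + n₀/N) = 1052.6316/(1 + 1052.6316/38360) = 1024.5179.
Rounding up, n = 1025.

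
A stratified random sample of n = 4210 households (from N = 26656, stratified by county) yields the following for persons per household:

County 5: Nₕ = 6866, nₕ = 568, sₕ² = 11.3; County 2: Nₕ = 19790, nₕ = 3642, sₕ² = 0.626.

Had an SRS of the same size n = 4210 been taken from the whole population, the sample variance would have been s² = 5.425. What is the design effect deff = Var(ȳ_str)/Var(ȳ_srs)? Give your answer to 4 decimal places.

Var(ȳ_str) = Σ Wₕ²(1−fₕ)sₕ²/nₕ with Wₕ = Nₕ/26656:
  County 5: (6866/26656)²·(1−568/6866)·11.3/568 = 0.001210728
  County 2: (19790/26656)²·(1−3642/19790)·0.626/3642 = 7.7305246 × 10^-5
  → Var(ȳ_str) = 0.0012880332.
Var(ȳ_srs) = (1 − 4210/26656)·5.425/4210 = 0.0010850797.
deff = 0.0012880332 / 0.0010850797 = 1.1870.

1.1870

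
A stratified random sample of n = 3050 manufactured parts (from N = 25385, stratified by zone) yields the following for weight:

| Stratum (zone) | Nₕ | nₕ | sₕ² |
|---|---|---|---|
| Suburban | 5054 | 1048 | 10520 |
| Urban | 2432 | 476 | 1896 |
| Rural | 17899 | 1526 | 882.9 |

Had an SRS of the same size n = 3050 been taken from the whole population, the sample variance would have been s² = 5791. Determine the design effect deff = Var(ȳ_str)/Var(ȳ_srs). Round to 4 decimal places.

0.3639

Var(ȳ_str) = Σ Wₕ²(1−fₕ)sₕ²/nₕ with Wₕ = Nₕ/25385:
  Suburban: (5054/25385)²·(1−1048/5054)·10520/1048 = 0.31538883
  Urban: (2432/25385)²·(1−476/2432)·1896/476 = 0.029404207
  Rural: (17899/25385)²·(1−1526/17899)·882.9/1526 = 0.26312352
  → Var(ȳ_str) = 0.60791656.
Var(ȳ_srs) = (1 − 3050/25385)·5791/3050 = 1.6705617.
deff = 0.60791656 / 1.6705617 = 0.3639.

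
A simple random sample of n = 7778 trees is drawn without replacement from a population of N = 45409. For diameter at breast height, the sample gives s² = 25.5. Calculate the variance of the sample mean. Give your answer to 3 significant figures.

Under SRS without replacement, Var(ȳ) = (1 − f)·s²/n with f = n/N = 7778/45409 = 0.17128763.
Var(ȳ) = (1 − 0.17128763)·25.5/7778 = 0.82871237·0.0032784778 = 0.0027169151.

0.00272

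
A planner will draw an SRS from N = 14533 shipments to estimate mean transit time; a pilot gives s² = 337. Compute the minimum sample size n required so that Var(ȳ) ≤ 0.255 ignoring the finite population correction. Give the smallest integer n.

1322

Without fpc, n₀ = s²/D = 337/0.255 = 1321.5686.
Rounding up, n = 1322.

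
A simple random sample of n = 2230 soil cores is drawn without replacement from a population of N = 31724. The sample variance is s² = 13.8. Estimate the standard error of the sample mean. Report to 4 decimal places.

0.0759

Under SRS without replacement, Var(ȳ) = (1 − f)·s²/n with f = n/N = 2230/31724 = 0.07029378.
Var(ȳ) = (1 − 0.07029378)·13.8/2230 = 0.92970622·0.0061883408 = 0.0057533389.
SE(ȳ) = √(0.0057533389) = 0.0759.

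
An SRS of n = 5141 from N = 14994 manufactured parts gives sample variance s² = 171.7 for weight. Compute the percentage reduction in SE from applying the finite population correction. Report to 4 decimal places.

18.9365

f = n/N = 5141/14994 = 0.34287048.
SE_no-fpc = √(s²/n) = 0.18275167; SE_fpc = √((1−f)s²/n) = 0.14814494.
Ratio = √(1−f) = 0.81063526. Reduction = 100·(1 − 0.81063526) = 18.9365%.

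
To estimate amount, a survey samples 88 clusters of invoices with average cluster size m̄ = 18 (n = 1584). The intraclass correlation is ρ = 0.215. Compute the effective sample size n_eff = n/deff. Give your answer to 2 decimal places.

340.28

deff = 1 + (18 − 1)·0.215 = 1 + 3.655 = 4.655.
n_eff = 1584 / 4.655 = 340.28.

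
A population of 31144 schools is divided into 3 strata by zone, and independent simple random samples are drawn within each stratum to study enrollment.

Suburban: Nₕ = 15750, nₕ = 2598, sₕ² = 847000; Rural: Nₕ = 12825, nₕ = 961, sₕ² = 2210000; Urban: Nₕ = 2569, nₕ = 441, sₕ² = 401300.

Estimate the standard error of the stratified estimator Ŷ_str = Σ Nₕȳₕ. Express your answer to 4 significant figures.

649900

Var(Ŷ_str) = Σₕ Nₕ²(1 − fₕ)sₕ²/nₕ.
Suburban: 15750²·(1 − 2598/15750)·847000/2598 = 6.753309 × 10^10.
Rural: 12825²·(1 − 961/12825)·2210000/961 = 3.4991084 × 10^11.
Urban: 2569²·(1 − 441/2569)·401300/441 = 4.9746932 × 10^9.
Sum = 4.2241862 × 10^11.
SE = √(4.2241862 × 10^11) = 649900.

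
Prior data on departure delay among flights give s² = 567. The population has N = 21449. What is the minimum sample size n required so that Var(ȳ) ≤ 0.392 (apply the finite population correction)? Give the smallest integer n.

Without fpc, n₀ = s²/D = 567/0.392 = 1446.4286.
With fpc, (1 − n/N)·s²/n ≤ D requires n ≥ n₀/(1 + n₀/N) = 1446.4286/(1 + 1446.4286/21449) = 1355.0498.
Rounding up, n = 1356.

1356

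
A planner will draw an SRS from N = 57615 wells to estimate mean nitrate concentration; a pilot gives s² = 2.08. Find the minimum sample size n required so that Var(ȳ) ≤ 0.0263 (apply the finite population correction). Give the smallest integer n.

Without fpc, n₀ = s²/D = 2.08/0.0263 = 79.0875.
With fpc, (1 − n/N)·s²/n ≤ D requires n ≥ n₀/(1 + n₀/N) = 79.0875/(1 + 79.0875/57615) = 78.9791.
Rounding up, n = 79.

79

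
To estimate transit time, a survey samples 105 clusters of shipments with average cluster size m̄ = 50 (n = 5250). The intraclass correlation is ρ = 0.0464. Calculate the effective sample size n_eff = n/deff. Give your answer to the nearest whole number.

deff = 1 + (50 − 1)·0.0464 = 1 + 2.2736 = 3.2736.
n_eff = 5250 / 3.2736 = 1604.

1604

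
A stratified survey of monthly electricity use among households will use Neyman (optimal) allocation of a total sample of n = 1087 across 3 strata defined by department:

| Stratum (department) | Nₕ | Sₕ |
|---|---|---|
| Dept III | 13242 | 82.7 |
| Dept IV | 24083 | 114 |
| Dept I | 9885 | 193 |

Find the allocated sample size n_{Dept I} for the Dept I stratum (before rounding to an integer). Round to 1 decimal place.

360.8

Neyman allocation: nₕ = n·NₕSₕ / Σⱼ NⱼSⱼ.
Σ NⱼSⱼ = 13242·82.7 + 24083·114 + 9885·193 = 5.7483804 × 10^6.
n_{Dept I} = 1087·9885·193 / (5.7483804 × 10^6) = 360.8.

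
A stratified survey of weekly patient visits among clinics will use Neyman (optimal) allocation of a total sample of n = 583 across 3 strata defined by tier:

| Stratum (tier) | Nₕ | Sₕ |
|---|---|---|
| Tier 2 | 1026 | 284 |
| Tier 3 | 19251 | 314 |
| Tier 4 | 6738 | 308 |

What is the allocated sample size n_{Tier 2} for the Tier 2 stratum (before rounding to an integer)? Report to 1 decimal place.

Neyman allocation: nₕ = n·NₕSₕ / Σⱼ NⱼSⱼ.
Σ NⱼSⱼ = 1026·284 + 19251·314 + 6738·308 = 8.411502 × 10^6.
n_{Tier 2} = 583·1026·284 / (8.411502 × 10^6) = 20.2.

20.2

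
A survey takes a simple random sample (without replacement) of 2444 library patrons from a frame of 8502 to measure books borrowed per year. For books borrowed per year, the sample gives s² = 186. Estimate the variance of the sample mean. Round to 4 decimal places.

Under SRS without replacement, Var(ȳ) = (1 − f)·s²/n with f = n/N = 2444/8502 = 0.28746177.
Var(ȳ) = (1 − 0.28746177)·186/2444 = 0.71253823·0.076104746 = 0.054227541.

0.0542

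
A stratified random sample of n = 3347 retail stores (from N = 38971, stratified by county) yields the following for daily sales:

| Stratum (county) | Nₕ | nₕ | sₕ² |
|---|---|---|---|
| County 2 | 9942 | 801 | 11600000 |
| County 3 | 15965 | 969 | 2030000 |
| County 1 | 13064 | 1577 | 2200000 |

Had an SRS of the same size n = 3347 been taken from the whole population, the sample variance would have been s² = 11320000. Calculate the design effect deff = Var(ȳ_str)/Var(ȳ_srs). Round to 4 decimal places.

Var(ȳ_str) = Σ Wₕ²(1−fₕ)sₕ²/nₕ with Wₕ = Nₕ/38971:
  County 2: (9942/38971)²·(1−801/9942)·11600000/801 = 866.58235
  County 3: (15965/38971)²·(1−969/15965)·2030000/969 = 330.24292
  County 1: (13064/38971)²·(1−1577/13064)·2200000/1577 = 137.84489
  → Var(ȳ_str) = 1334.6702.
Var(ȳ_srs) = (1 − 3347/38971)·11320000/3347 = 3091.6609.
deff = 1334.6702 / 3091.6609 = 0.4317.

0.4317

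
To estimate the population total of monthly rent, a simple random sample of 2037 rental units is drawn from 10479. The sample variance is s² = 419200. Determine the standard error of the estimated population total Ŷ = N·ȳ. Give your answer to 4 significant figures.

134900

Var(Ŷ) = N²·Var(ȳ) = N²·(1 − n/N)·s²/n.
f = 2037/10479 = 0.19438878; Var(ȳ) = 0.80561122·419200/2037 = 165.78902.
Var(Ŷ) = 10479² · 165.78902 = 1.82052 × 10^10.
SE(Ŷ) = √(1.82052 × 10^10) = 134900.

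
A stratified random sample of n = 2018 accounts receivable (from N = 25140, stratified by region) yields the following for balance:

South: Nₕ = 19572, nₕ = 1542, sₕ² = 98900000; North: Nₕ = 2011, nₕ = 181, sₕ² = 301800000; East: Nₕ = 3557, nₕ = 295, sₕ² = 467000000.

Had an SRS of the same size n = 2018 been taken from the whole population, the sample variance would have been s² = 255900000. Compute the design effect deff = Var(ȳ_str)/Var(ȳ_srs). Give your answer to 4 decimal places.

Var(ȳ_str) = Σ Wₕ²(1−fₕ)sₕ²/nₕ with Wₕ = Nₕ/25140:
  South: (19572/25140)²·(1−1542/19572)·98900000/1542 = 35810.658
  North: (2011/25140)²·(1−181/2011)·301800000/181 = 9708.9726
  East: (3557/25140)²·(1−295/3557)·467000000/295 = 29062.444
  → Var(ȳ_str) = 74582.075.
Var(ȳ_srs) = (1 − 2018/25140)·255900000/2018 = 116629.72.
deff = 74582.075 / 116629.72 = 0.6395.

0.6395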